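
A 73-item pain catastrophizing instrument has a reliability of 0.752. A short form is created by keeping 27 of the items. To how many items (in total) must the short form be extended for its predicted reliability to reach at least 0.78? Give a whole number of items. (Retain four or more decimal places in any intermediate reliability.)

First, r for the 27-item form: n = 27/73 = 0.3699, so r_27 = 0.3699·0.752/(1 + (0.3699 − 1)·0.752) = 0.5287
Length factor from the short form to reach 0.78: n' = 0.78(1 − 0.5287) / [0.5287(1 − 0.78)] ≈ 3.1605
Items = 3.1605 × 27 ≈ 85.33 → 86

86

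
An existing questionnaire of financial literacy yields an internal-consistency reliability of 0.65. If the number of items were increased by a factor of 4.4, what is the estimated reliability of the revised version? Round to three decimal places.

r_new = (4.4 × 0.65) / (1 + (4.4 − 1) × 0.65)
     = 2.8600 / 3.2100 = 0.8910

0.891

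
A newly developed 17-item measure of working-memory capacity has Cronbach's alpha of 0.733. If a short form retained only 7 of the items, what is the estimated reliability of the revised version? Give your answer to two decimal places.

0.53

n = 7/17 = 0.4118
Apply the Spearman-Brown prophecy formula, r' = nr / [1 + (n − 1)r]:
r_new = 0.4118·0.733 / [1 + (0.4118 − 1)·0.733]
r_new = 0.3018 / 0.5688 ≈ 0.5306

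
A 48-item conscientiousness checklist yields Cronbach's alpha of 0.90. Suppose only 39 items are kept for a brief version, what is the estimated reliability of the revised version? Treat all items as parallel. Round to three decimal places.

n = 39/48 = 0.8125
Spearman-Brown: r_new = n·r / (1 + (n − 1)·r)
r_new = (0.8125 × 0.90) / (1 + (0.8125 − 1) × 0.90)
     = 0.7313 / 0.8313 = 0.8797

0.880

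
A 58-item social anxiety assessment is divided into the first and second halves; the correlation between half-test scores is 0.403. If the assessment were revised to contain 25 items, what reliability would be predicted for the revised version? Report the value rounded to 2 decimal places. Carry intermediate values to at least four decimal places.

0.37

Full-test reliability from the split-half r: r_full = 2(0.403)/(1 + 0.403) = 0.5745
Then adjust to 25 items: n = 25/58 = 0.4310
r_new = n·r_full / (1 + (n − 1)·r_full) = 0.2476 / 0.6731 ≈ 0.3679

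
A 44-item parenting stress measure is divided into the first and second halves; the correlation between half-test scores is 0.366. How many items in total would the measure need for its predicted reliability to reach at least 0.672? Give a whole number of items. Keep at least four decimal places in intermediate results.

79

r_full = 2(0.366)/(1 + 0.366) = 0.5359
Solve Spearman-Brown for n: n = 0.672(1 − 0.5359) / [0.5359(1 − 0.672)] = 1.7743
Items = 1.7743 × 44 ≈ 78.07 → 79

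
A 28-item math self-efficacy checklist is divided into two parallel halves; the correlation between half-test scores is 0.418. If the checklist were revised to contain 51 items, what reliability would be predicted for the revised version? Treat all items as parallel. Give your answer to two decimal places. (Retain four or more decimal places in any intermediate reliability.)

First correct the split-half correlation to full-test reliability: r_full = 2 × 0.418 / (1 + 0.418) ≈ 0.5896
Then adjust to 51 items: n = 51/28 = 1.8214
r_new = n·r_full / (1 + (n − 1)·r_full) = 1.0739 / 1.4843 ≈ 0.7235

0.72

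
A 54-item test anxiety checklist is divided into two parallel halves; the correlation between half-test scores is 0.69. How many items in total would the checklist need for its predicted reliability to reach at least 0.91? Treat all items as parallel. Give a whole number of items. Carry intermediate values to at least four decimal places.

r_full = 2(0.69)/(1 + 0.69) = 0.8166
n = r_tgt(1 − r_full) / [r_full(1 − r_tgt)] = 0.91 × 0.1834 / (0.8166 × 0.09) ≈ 2.2709
Required items = 2.2709 × 54 = 122.63, so 123 items.

123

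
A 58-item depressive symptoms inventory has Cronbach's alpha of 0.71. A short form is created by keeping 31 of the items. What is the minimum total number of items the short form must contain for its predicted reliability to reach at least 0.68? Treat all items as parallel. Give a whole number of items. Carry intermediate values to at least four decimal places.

First, r for the 31-item form: n = 31/58 = 0.5345, so r_31 = 0.5345·0.71/(1 + (0.5345 − 1)·0.71) = 0.5668
Then solve for n' with r_old = 0.5668, r_target = 0.68: n' = 0.68(1 − 0.5668)/[0.5668(1 − 0.68)] = 1.6241
Total items = 1.6241 × 31 = 50.35, rounded up to 51.

51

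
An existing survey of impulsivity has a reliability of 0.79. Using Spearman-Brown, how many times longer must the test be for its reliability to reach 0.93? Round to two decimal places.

Spearman-Brown solved for the length factor n:
n = r_target (1 − r_old) / [ r_old (1 − r_target) ]
n = 0.93(1 − 0.79) / [0.79(1 − 0.93)]
  = 0.1953 / 0.0553 = 3.5316

3.53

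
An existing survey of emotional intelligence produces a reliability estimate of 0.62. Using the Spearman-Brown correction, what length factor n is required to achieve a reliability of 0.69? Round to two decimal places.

1.36

n = [0.69 × 0.38] / [0.62 × 0.31]
  = 0.2622 / 0.1922 = 1.3642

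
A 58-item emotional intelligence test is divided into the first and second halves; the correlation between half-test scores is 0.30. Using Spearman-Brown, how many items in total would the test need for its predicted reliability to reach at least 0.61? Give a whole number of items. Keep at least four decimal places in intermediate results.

r_full = 2(0.30)/(1 + 0.30) = 0.4615
Solve Spearman-Brown for n: n = 0.61(1 − 0.4615) / [0.4615(1 − 0.61)] = 1.8251
Items = 1.8251 × 58 ≈ 105.86 → 106

106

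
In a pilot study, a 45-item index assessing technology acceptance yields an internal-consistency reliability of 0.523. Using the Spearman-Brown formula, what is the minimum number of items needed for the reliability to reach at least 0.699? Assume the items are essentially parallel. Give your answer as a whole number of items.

96

Invert Spearman-Brown to solve for n:
n = r_target (1 − r_old) / [ r_old (1 − r_target) ]
n = [0.699 × 0.477] / [0.523 × 0.301]
  = 0.333423 / 0.157423 = 2.1180
2.1180 × 45 = 95.31 → 96 items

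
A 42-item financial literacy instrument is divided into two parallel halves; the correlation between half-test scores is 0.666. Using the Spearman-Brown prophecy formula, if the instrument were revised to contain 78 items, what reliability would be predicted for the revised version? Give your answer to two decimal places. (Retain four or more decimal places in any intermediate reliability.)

0.88

First correct the split-half correlation to full-test reliability: r_full = 2 × 0.666 / (1 + 0.666) ≈ 0.7995
Length factor from 42 to 78 items: n = 78/42 = 1.8571
r_new = n·r_full / (1 + (n − 1)·r_full) = 1.4848 / 1.6853 ≈ 0.8810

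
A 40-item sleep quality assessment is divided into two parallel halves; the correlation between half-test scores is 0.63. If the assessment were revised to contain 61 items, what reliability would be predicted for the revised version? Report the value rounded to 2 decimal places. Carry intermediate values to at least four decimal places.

First correct the split-half correlation to full-test reliability: r_full = 2 × 0.63 / (1 + 0.63) ≈ 0.7730
Then adjust to 61 items: n = 61/40 = 1.5250
r_new = n·r_full / (1 + (n − 1)·r_full) = 1.1788 / 1.4058 ≈ 0.8385

0.84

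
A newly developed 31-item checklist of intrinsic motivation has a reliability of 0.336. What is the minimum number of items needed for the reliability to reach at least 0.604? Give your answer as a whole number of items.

94

n = 0.604(1 − 0.336) / [0.336(1 − 0.604)]
  = 0.401056 / 0.133056 = 3.0142
3.0142 × 31 = 93.44 → 94 items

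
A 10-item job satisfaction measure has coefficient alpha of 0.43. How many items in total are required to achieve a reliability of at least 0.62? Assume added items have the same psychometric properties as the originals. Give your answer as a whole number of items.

22

Rearranging the Spearman-Brown formula for n,
n = r_target (1 − r_old) / [ r_old (1 − r_target) ]
n = [0.62 × 0.57] / [0.43 × 0.38]
n = 0.3534 / 0.1634 ≈ 2.1628
So the test needs 2.1628 × 10 ≈ 21.63 items; rounding up, 22.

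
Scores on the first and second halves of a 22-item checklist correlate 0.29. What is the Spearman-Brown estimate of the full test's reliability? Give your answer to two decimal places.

0.45

Apply the Spearman-Brown correction with n = 2:
r_full = 2(0.29) / (1 + 0.29)
       = 0.5800 / 1.2900 = 0.4496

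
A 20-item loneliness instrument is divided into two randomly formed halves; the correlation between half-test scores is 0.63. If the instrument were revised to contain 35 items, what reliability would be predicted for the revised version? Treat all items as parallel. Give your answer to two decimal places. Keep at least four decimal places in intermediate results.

0.86

Full-test reliability from the split-half r: r_full = 2(0.63)/(1 + 0.63) = 0.7730
Length factor from 20 to 35 items: n = 35/20 = 1.7500
r_new = n·r_full / (1 + (n − 1)·r_full) = 1.3528 / 1.5797 ≈ 0.8564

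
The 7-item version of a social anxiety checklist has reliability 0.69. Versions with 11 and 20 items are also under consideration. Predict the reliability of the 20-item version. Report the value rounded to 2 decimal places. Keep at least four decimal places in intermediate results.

Only the ratio of lengths matters: n = 20/7 = 2.8571
r_{20} = n·r / (1 + (n − 1)·r) = 1.9714 / 2.2814 ≈ 0.8641

0.86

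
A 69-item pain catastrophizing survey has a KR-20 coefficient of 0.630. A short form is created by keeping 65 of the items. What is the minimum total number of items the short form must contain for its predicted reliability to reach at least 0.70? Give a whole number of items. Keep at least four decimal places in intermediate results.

First, r for the 65-item form: n = 65/69 = 0.9420, so r_65 = 0.9420·0.630/(1 + (0.9420 − 1)·0.630) = 0.6160
Then solve for n' with r_old = 0.6160, r_target = 0.70: n' = 0.70(1 − 0.6160)/[0.6160(1 − 0.70)] = 1.4545
Total items = 1.4545 × 65 = 94.54, rounded up to 95.

95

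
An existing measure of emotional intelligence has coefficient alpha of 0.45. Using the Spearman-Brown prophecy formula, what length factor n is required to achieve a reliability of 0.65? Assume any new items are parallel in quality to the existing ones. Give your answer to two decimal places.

2.27

Invert Spearman-Brown to solve for n:
n = r*(1 − r) / [ r (1 − r*) ]
n = 0.65(1 − 0.45) / [0.45(1 − 0.65)]
n = 0.3575 / 0.1575 ≈ 2.2698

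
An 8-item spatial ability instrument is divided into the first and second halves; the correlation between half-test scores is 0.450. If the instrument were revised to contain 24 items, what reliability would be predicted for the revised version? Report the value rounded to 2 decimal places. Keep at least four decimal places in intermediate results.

First correct the split-half correlation to full-test reliability: r_full = 2 × 0.450 / (1 + 0.450) ≈ 0.6207
Then adjust to 24 items: n = 24/8 = 3.0000
r_new = n·r_full / (1 + (n − 1)·r_full) = 1.8621 / 2.2414 ≈ 0.8308

0.83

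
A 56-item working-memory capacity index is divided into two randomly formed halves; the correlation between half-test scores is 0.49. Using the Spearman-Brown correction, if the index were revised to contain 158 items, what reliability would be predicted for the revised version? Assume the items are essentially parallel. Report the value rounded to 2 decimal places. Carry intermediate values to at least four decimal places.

0.84

Spearman-Brown correction (n = 2): r_full = 2·0.49/(1 + 0.49) = 0.6577
Length factor from 56 to 158 items: n = 158/56 = 2.8214
r_new = n·r_full / (1 + (n − 1)·r_full) = 1.8556 / 2.1979 ≈ 0.8443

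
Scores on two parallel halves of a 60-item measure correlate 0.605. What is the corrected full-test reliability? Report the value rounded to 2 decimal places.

0.75

Apply the Spearman-Brown correction with n = 2:
r_full = 2r_hh / (1 + r_hh) = 2 × 0.605 / (1 + 0.605)
r_full = 1.2100 / 1.6050 ≈ 0.7539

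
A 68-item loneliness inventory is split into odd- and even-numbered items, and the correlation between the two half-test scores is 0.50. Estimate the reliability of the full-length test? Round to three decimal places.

0.667

r_full = 2r_hh / (1 + r_hh) = 2 × 0.50 / (1 + 0.50)
r_full = 1.0000 / 1.5000 ≈ 0.6667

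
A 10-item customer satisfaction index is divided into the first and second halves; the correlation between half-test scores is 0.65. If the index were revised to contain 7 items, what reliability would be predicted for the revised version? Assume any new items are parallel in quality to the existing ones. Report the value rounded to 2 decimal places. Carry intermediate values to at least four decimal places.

Full-test reliability from the split-half r: r_full = 2(0.65)/(1 + 0.65) = 0.7879
Then adjust to 7 items: n = 7/10 = 0.7000
r_new = n·r_full / (1 + (n − 1)·r_full) = 0.5515 / 0.7636 ≈ 0.7222

0.72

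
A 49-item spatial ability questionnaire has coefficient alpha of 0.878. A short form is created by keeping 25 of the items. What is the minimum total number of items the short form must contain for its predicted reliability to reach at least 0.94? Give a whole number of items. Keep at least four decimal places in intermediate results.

First, r for the 25-item form: n = 25/49 = 0.5102, so r_25 = 0.5102·0.878/(1 + (0.5102 − 1)·0.878) = 0.7859
Then solve for n' with r_old = 0.7859, r_target = 0.94: n' = 0.94(1 − 0.7859)/[0.7859(1 − 0.94)] = 4.2680
Total items = 4.2680 × 25 = 106.70, rounded up to 107.

107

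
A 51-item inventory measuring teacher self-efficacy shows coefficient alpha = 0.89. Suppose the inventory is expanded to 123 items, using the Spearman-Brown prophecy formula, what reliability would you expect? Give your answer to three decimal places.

0.951

Length ratio n = 123/51 = 2.4118
Apply the Spearman-Brown prophecy formula, r' = nr / [1 + (n − 1)r]:
r_new = (2.4118 × 0.89) / (1 + (2.4118 − 1) × 0.89)
     = 2.1465 / 2.2565 = 0.9513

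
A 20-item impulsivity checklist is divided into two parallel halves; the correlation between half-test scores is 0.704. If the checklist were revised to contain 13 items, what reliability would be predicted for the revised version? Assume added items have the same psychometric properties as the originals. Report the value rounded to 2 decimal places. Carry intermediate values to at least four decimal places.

First correct the split-half correlation to full-test reliability: r_full = 2 × 0.704 / (1 + 0.704) ≈ 0.8263
Length factor from 20 to 13 items: n = 13/20 = 0.6500
r_new = n·r_full / (1 + (n − 1)·r_full) = 0.5371 / 0.7108 ≈ 0.7556

0.76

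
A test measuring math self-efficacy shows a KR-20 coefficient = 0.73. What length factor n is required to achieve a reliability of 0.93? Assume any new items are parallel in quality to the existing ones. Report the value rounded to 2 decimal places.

4.91

Rearranging the Spearman-Brown formula for n,
n = r*(1 − r) / [ r (1 − r*) ]
n = 0.93(1 − 0.73) / [0.73(1 − 0.93)]
n = 0.2511 / 0.0511 ≈ 4.9139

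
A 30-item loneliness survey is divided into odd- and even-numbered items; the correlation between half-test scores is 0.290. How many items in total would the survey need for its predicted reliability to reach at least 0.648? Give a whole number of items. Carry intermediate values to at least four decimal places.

Corrected full-test reliability: r_full = 2 × 0.290 / (1 + 0.290) ≈ 0.4496
Solve Spearman-Brown for n: n = 0.648(1 − 0.4496) / [0.4496(1 − 0.648)] = 2.2536
Required items = 2.2536 × 30 = 67.61, so 68 items.

68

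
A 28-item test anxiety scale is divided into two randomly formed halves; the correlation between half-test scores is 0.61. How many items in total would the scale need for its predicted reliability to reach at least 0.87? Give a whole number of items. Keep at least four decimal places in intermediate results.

Corrected full-test reliability: r_full = 2 × 0.61 / (1 + 0.61) ≈ 0.7578
Solve Spearman-Brown for n: n = 0.87(1 − 0.7578) / [0.7578(1 − 0.87)] = 2.1389
Required items = 2.1389 × 28 = 59.89, so 60 items.

60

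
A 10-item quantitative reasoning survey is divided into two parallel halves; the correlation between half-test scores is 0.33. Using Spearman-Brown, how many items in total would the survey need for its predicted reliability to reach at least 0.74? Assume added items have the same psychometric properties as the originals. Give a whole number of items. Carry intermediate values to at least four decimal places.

29

Corrected full-test reliability: r_full = 2 × 0.33 / (1 + 0.33) ≈ 0.4962
Solve Spearman-Brown for n: n = 0.74(1 − 0.4962) / [0.4962(1 − 0.74)] = 2.8897
Required items = 2.8897 × 10 = 28.90, so 29 items.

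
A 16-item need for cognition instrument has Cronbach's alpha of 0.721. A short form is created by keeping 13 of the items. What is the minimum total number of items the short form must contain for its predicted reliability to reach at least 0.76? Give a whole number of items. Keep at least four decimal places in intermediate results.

20

First, r for the 13-item form: n = 13/16 = 0.8125, so r_13 = 0.8125·0.721/(1 + (0.8125 − 1)·0.721) = 0.6774
Length factor from the short form to reach 0.76: n' = 0.76(1 − 0.6774) / [0.6774(1 − 0.76)] ≈ 1.5081
Total items = 1.5081 × 13 = 19.61, rounded up to 20.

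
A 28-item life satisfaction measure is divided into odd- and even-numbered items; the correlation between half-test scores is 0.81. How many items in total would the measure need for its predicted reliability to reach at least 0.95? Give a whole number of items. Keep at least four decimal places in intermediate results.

r_full = 2(0.81)/(1 + 0.81) = 0.8950
Solve Spearman-Brown for n: n = 0.95(1 − 0.8950) / [0.8950(1 − 0.95)] = 2.2291
Items = 2.2291 × 28 ≈ 62.41 → 63

63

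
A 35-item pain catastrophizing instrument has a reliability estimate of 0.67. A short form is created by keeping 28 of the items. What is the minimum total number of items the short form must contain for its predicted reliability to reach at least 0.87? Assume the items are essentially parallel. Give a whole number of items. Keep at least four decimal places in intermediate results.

116

First, r for the 28-item form: n = 28/35 = 0.8000, so r_28 = 0.8000·0.67/(1 + (0.8000 − 1)·0.67) = 0.6189
Length factor from the short form to reach 0.87: n' = 0.87(1 − 0.6189) / [0.6189(1 − 0.87)] ≈ 4.1209
Total items = 4.1209 × 28 = 115.39, rounded up to 116.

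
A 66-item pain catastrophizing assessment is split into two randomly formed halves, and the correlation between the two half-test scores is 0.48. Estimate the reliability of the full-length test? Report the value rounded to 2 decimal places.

r_full = 2(0.48) / (1 + 0.48)
       = 0.9600 / 1.4800 = 0.6486

0.65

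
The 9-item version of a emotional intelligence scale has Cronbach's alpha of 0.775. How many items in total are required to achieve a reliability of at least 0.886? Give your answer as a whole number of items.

n = [0.886 × 0.225] / [0.775 × 0.114]
  = 0.199350 / 0.088350 = 2.2564
So the test needs 2.2564 × 9 ≈ 20.31 items; rounding up, 21.

21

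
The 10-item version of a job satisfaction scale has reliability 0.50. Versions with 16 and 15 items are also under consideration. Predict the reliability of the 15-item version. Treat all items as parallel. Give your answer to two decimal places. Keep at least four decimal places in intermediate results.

0.60

The 16-item form is not needed; work directly from the 10-item form with n = 15/10 = 1.5000.
r_{15} = n·r / (1 + (n − 1)·r) = 0.7500 / 1.2500 ≈ 0.6000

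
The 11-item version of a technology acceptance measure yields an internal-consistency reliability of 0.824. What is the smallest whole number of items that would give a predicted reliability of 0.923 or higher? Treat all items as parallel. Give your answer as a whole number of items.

29

Invert Spearman-Brown to solve for n:
n = r_target (1 − r_old) / [ r_old (1 − r_target) ]
n = 0.923 × (1 − 0.824) / [ 0.824 × (1 − 0.923) ]
n = 0.162448 / 0.063448 ≈ 2.5603
Items needed = n × 11 = 2.5603 × 11 ≈ 28.16 → round up to 29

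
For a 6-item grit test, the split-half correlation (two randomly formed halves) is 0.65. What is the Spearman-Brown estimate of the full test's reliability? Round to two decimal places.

The full test is twice the length of either half (n = 2).
r_full = 2r_hh / (1 + r_hh) = 2 × 0.65 / (1 + 0.65)
r_full = 1.3000 / 1.6500 ≈ 0.7879

0.79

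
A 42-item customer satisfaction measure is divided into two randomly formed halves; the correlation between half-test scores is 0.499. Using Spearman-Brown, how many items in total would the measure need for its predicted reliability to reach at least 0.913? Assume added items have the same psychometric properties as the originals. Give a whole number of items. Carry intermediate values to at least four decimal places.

r_full = 2(0.499)/(1 + 0.499) = 0.6658
Solve Spearman-Brown for n: n = 0.913(1 − 0.6658) / [0.6658(1 − 0.913)] = 5.2676
Required items = 5.2676 × 42 = 221.24, so 222 items.

222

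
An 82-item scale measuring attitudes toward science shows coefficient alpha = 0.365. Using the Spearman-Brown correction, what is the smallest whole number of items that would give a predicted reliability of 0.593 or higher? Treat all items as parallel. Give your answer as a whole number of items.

n = [0.593 × 0.635] / [0.365 × 0.407]
  = 0.376555 / 0.148555 = 2.5348
2.5348 × 82 = 207.85 → 208 items

208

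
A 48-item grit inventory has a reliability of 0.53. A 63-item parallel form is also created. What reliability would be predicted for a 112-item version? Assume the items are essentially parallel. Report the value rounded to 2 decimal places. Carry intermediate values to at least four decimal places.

The 63-item form is not needed; work directly from the 48-item form with n = 112/48 = 2.3333.
r_{112} = n·r / (1 + (n − 1)·r) = 1.2366 / 1.7066 ≈ 0.7246

0.72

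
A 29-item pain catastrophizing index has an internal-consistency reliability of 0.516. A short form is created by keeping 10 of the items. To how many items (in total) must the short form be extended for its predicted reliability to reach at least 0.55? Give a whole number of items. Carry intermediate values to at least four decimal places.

34

Short-form reliability: n = 10/29 = 0.3448; r_10 = n·r/(1+(n−1)r) ≈ 0.2688
Length factor from the short form to reach 0.55: n' = 0.55(1 − 0.2688) / [0.2688(1 − 0.55)] ≈ 3.3247
Items = 3.3247 × 10 ≈ 33.25 → 34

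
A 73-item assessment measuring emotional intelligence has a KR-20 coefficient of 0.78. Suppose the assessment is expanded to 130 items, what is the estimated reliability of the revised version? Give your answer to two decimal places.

0.86

Length ratio n = 130/73 = 1.7808
r_new = (1.7808 × 0.78) / (1 + (1.7808 − 1) × 0.78)
     = 1.3890 / 1.6090 = 0.8633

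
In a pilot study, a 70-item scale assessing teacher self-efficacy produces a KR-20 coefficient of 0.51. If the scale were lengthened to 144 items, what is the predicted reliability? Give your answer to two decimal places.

The new length is 144/70 = 2.0571 times the old.
By Spearman-Brown, r_new = n r / (1 + (n − 1) r).
r_new = (2.0571 × 0.51) / (1 + (2.0571 − 1) × 0.51)
     = 1.0491 / 1.5391 = 0.6816

0.68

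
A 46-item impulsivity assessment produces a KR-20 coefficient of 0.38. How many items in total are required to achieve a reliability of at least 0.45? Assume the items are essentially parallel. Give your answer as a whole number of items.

Invert Spearman-Brown to solve for n:
n = r_target (1 − r_old) / [ r_old (1 − r_target) ]
n = [0.45 × 0.62] / [0.38 × 0.55]
n = 0.2790 / 0.2090 ≈ 1.3349
1.3349 × 46 = 61.41 → 62 items

62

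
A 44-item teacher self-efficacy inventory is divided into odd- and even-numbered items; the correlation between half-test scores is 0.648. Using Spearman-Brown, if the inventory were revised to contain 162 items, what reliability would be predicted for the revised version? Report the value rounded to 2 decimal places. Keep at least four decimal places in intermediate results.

0.93

First correct the split-half correlation to full-test reliability: r_full = 2 × 0.648 / (1 + 0.648) ≈ 0.7864
Length factor from 44 to 162 items: n = 162/44 = 3.6818
r_new = n·r_full / (1 + (n − 1)·r_full) = 2.8954 / 3.1090 ≈ 0.9313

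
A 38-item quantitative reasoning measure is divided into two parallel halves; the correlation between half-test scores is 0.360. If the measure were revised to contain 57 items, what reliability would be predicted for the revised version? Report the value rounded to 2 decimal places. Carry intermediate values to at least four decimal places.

0.63

First correct the split-half correlation to full-test reliability: r_full = 2 × 0.360 / (1 + 0.360) ≈ 0.5294
Then adjust to 57 items: n = 57/38 = 1.5000
r_new = n·r_full / (1 + (n − 1)·r_full) = 0.7941 / 1.2647 ≈ 0.6279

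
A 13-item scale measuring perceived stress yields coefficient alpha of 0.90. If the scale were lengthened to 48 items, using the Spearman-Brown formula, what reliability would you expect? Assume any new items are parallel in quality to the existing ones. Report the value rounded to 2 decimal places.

Length ratio n = 48/13 = 3.6923
r_new = (3.6923 × 0.90) / (1 + (3.6923 − 1) × 0.90)
r_new = 3.3231 / 3.4231 ≈ 0.9708

0.97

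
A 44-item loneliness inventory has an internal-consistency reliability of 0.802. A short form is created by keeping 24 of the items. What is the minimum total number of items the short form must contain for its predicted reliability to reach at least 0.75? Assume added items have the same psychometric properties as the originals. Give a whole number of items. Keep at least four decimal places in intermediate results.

Short-form reliability: n = 24/44 = 0.5455; r_24 = n·r/(1+(n−1)r) ≈ 0.6884
Length factor from the short form to reach 0.75: n' = 0.75(1 − 0.6884) / [0.6884(1 − 0.75)] ≈ 1.3579
Total items = 1.3579 × 24 = 32.59, rounded up to 33.

33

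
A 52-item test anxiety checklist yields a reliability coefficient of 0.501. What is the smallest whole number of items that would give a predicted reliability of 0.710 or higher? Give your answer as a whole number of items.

127

Rearranging the Spearman-Brown formula for n,
n = r*(1 − r) / [ r (1 − r*) ]
n = [0.710 × 0.499] / [0.501 × 0.290]
  = 0.354290 / 0.145290 = 2.4385
So the test needs 2.4385 × 52 ≈ 126.80 items; rounding up, 127.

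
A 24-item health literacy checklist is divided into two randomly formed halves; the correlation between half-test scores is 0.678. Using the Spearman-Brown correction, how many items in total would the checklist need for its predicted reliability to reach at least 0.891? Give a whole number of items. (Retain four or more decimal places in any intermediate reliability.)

47

Corrected full-test reliability: r_full = 2 × 0.678 / (1 + 0.678) ≈ 0.8081
Solve Spearman-Brown for n: n = 0.891(1 − 0.8081) / [0.8081(1 − 0.891)] = 1.9412
Required items = 1.9412 × 24 = 46.59, so 47 items.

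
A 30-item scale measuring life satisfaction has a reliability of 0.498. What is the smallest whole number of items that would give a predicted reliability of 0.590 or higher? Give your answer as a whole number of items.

44

n = 0.590 × (1 − 0.498) / [ 0.498 × (1 − 0.590) ]
  = 0.296180 / 0.204180 = 1.4506
Items needed = n × 30 = 1.4506 × 30 ≈ 43.52 → round up to 44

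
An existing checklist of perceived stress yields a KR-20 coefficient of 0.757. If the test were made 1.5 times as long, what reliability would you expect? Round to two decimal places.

r_new = 1.5·0.757 / [1 + (1.5 − 1)·0.757]
     = 1.1355 / 1.3785 = 0.8237

0.82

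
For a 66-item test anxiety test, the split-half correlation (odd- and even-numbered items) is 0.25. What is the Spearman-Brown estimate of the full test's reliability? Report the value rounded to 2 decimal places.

0.40

Each half is half the length of the full test, so the full test is n = 2 times a half.
r_full = 2(0.25) / (1 + 0.25)
       = 0.5000 / 1.2500 = 0.4000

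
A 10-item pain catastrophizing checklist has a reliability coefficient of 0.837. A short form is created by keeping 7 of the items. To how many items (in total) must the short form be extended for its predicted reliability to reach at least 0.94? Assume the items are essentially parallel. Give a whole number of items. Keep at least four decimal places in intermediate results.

31

First, r for the 7-item form: n = 7/10 = 0.7000, so r_7 = 0.7000·0.837/(1 + (0.7000 − 1)·0.837) = 0.7823
Length factor from the short form to reach 0.94: n' = 0.94(1 − 0.7823) / [0.7823(1 − 0.94)] ≈ 4.3598
Items = 4.3598 × 7 ≈ 30.52 → 31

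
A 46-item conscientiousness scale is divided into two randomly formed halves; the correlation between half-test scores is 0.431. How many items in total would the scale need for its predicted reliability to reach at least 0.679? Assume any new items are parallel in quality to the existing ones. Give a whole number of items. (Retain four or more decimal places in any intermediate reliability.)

65

r_full = 2(0.431)/(1 + 0.431) = 0.6024
Solve Spearman-Brown for n: n = 0.679(1 − 0.6024) / [0.6024(1 − 0.679)] = 1.3961
Required items = 1.3961 × 46 = 64.22, so 65 items.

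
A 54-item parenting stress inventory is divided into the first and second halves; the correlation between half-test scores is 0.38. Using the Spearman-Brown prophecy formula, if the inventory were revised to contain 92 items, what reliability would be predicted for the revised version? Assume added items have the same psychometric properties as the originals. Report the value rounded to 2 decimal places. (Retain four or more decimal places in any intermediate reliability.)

Spearman-Brown correction (n = 2): r_full = 2·0.38/(1 + 0.38) = 0.5507
Length factor from 54 to 92 items: n = 92/54 = 1.7037
r_new = n·r_full / (1 + (n − 1)·r_full) = 0.9382 / 1.3875 ≈ 0.6762

0.68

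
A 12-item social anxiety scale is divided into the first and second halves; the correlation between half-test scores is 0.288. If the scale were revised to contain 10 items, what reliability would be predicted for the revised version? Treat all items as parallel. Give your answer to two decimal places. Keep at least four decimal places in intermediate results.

0.40

Full-test reliability from the split-half r: r_full = 2(0.288)/(1 + 0.288) = 0.4472
Length factor from 12 to 10 items: n = 10/12 = 0.8333
r_new = n·r_full / (1 + (n − 1)·r_full) = 0.3727 / 0.9255 ≈ 0.4027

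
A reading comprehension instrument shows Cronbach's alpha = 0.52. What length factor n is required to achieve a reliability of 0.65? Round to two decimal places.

1.71

n = [0.65 × 0.48] / [0.52 × 0.35]
  = 0.3120 / 0.1820 = 1.7143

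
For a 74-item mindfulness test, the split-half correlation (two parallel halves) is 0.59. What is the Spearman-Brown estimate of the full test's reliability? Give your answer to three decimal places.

0.742

Each half is half the length of the full test, so the full test is n = 2 times a half.
r_full = 2r_hh / (1 + r_hh) = 2 × 0.59 / (1 + 0.59)
r_full = 1.1800 / 1.5900 ≈ 0.7421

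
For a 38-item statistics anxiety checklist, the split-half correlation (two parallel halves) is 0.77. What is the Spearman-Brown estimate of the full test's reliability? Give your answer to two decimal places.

0.87

Each half is half the length of the full test, so the full test is n = 2 times a half.
r_full = 2r_hh / (1 + r_hh) = 2 × 0.77 / (1 + 0.77)
r_full = 1.5400 / 1.7700 ≈ 0.8701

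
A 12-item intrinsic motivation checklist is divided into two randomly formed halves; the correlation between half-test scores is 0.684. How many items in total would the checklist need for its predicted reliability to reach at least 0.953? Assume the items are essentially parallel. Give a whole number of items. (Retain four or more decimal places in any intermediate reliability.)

r_full = 2(0.684)/(1 + 0.684) = 0.8124
n = r_tgt(1 − r_full) / [r_full(1 − r_tgt)] = 0.953 × 0.1876 / (0.8124 × 0.047) ≈ 4.6823
Required items = 4.6823 × 12 = 56.19, so 57 items.

57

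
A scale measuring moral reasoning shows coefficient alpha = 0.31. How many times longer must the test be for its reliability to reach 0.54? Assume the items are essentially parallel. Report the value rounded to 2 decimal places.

2.61

Rearranging the Spearman-Brown formula for n,
n = r*(1 − r) / [ r (1 − r*) ]
n = [0.54 × 0.69] / [0.31 × 0.46]
n = 0.3726 / 0.1426 ≈ 2.6129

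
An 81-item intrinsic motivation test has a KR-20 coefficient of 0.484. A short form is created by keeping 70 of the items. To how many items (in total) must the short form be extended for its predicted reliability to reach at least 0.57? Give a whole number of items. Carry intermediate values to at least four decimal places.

Short-form reliability: n = 70/81 = 0.8642; r_70 = n·r/(1+(n−1)r) ≈ 0.4477
Length factor from the short form to reach 0.57: n' = 0.57(1 − 0.4477) / [0.4477(1 − 0.57)] ≈ 1.6353
Items = 1.6353 × 70 ≈ 114.47 → 115

115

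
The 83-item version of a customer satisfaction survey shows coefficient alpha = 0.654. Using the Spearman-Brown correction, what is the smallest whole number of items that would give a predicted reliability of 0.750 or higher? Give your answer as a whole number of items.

132

Spearman-Brown solved for the length factor n:
n = r*(1 − r) / [ r (1 − r*) ]
n = 0.750(1 − 0.654) / [0.654(1 − 0.750)]
n = 0.259500 / 0.163500 ≈ 1.5872
1.5872 × 83 = 131.74 → 132 items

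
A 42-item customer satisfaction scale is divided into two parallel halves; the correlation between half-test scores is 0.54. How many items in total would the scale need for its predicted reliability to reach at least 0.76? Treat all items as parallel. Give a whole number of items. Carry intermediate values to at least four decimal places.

r_full = 2(0.54)/(1 + 0.54) = 0.7013
Solve Spearman-Brown for n: n = 0.76(1 − 0.7013) / [0.7013(1 − 0.76)] = 1.3488
Items = 1.3488 × 42 ≈ 56.65 → 57

57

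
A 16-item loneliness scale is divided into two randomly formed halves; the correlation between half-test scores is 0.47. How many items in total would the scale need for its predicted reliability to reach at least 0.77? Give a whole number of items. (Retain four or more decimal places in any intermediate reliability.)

31

Corrected full-test reliability: r_full = 2 × 0.47 / (1 + 0.47) ≈ 0.6395
n = r_tgt(1 − r_full) / [r_full(1 − r_tgt)] = 0.77 × 0.3605 / (0.6395 × 0.23) ≈ 1.8872
Required items = 1.8872 × 16 = 30.20, so 31 items.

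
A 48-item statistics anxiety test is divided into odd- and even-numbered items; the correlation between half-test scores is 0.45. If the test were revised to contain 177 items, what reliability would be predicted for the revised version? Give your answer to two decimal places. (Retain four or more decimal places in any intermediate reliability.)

0.86

First correct the split-half correlation to full-test reliability: r_full = 2 × 0.45 / (1 + 0.45) ≈ 0.6207
Then adjust to 177 items: n = 177/48 = 3.6875
r_new = n·r_full / (1 + (n − 1)·r_full) = 2.2888 / 2.6681 ≈ 0.8578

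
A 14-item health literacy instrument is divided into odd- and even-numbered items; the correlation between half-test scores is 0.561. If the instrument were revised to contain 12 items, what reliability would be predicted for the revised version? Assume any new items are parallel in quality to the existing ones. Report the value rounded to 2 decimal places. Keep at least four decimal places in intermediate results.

First correct the split-half correlation to full-test reliability: r_full = 2 × 0.561 / (1 + 0.561) ≈ 0.7188
Then adjust to 12 items: n = 12/14 = 0.8571
r_new = n·r_full / (1 + (n − 1)·r_full) = 0.6161 / 0.8973 ≈ 0.6866

0.69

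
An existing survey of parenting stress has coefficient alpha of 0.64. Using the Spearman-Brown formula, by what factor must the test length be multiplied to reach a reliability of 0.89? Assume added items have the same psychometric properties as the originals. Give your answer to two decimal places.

Spearman-Brown solved for the length factor n:
n = r*(1 − r) / [ r (1 − r*) ]
n = 0.89(1 − 0.64) / [0.64(1 − 0.89)]
n = 0.3204 / 0.0704 ≈ 4.5511

4.55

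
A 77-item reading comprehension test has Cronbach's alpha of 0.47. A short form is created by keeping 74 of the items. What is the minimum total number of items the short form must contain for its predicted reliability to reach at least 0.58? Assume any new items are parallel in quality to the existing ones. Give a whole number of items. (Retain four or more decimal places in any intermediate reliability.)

120

First, r for the 74-item form: n = 74/77 = 0.9610, so r_74 = 0.9610·0.47/(1 + (0.9610 − 1)·0.47) = 0.4601
Then solve for n' with r_old = 0.4601, r_target = 0.58: n' = 0.58(1 − 0.4601)/[0.4601(1 − 0.58)] = 1.6205
Total items = 1.6205 × 74 = 119.92, rounded up to 120.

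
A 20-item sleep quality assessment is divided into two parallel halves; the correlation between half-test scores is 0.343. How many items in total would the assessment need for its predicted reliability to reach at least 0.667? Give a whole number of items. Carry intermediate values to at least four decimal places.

39

r_full = 2(0.343)/(1 + 0.343) = 0.5108
n = r_tgt(1 − r_full) / [r_full(1 − r_tgt)] = 0.667 × 0.4892 / (0.5108 × 0.333) ≈ 1.9183
Items = 1.9183 × 20 ≈ 38.37 → 39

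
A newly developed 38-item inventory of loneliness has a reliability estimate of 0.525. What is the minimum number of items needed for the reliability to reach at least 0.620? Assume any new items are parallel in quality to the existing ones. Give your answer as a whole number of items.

Invert Spearman-Brown to solve for n:
n = r_target (1 − r_old) / [ r_old (1 − r_target) ]
n = 0.620 × (1 − 0.525) / [ 0.525 × (1 − 0.620) ]
  = 0.294500 / 0.199500 = 1.4762
So the test needs 1.4762 × 38 ≈ 56.10 items; rounding up, 57.

57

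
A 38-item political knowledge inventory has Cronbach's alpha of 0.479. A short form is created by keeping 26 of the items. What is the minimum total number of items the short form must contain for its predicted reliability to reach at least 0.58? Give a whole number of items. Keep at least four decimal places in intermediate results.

Short-form reliability: n = 26/38 = 0.6842; r_26 = n·r/(1+(n−1)r) ≈ 0.3861
Length factor from the short form to reach 0.58: n' = 0.58(1 − 0.3861) / [0.3861(1 − 0.58)] ≈ 2.1957
Items = 2.1957 × 26 ≈ 57.09 → 58

58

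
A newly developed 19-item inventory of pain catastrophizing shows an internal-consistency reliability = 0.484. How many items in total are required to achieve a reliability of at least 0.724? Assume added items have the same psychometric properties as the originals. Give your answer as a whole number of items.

n = [0.724 × 0.516] / [0.484 × 0.276]
  = 0.373584 / 0.133584 = 2.7966
Items needed = n × 19 = 2.7966 × 19 ≈ 53.14 → round up to 54

54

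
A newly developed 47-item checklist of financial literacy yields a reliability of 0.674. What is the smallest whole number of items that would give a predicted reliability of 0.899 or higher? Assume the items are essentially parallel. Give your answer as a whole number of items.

n = [0.899 × 0.326] / [0.674 × 0.101]
  = 0.293074 / 0.068074 = 4.3052
So the test needs 4.3052 × 47 ≈ 202.34 items; rounding up, 203.

203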